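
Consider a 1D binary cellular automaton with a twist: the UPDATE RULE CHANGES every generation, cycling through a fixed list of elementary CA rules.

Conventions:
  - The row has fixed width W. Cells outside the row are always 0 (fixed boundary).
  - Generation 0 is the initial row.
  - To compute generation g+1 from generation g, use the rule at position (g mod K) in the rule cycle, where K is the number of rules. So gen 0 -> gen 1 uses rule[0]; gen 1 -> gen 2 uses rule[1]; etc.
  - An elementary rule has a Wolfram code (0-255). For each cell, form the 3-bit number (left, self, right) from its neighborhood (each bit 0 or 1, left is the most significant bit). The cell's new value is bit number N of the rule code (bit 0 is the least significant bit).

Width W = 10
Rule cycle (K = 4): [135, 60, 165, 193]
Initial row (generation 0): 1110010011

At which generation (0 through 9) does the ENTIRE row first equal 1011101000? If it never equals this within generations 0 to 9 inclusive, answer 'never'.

Gen 0: 1110010011
Gen 1 (rule 135): 0100110100
Gen 2 (rule 60): 0110101110
Gen 3 (rule 165): 0001110100
Gen 4 (rule 193): 1100110001
Gen 5 (rule 135): 0001000111
Gen 6 (rule 60): 0001100100
Gen 7 (rule 165): 1100000101
Gen 8 (rule 193): 0101110000
Gen 9 (rule 135): 1100100111

Answer: never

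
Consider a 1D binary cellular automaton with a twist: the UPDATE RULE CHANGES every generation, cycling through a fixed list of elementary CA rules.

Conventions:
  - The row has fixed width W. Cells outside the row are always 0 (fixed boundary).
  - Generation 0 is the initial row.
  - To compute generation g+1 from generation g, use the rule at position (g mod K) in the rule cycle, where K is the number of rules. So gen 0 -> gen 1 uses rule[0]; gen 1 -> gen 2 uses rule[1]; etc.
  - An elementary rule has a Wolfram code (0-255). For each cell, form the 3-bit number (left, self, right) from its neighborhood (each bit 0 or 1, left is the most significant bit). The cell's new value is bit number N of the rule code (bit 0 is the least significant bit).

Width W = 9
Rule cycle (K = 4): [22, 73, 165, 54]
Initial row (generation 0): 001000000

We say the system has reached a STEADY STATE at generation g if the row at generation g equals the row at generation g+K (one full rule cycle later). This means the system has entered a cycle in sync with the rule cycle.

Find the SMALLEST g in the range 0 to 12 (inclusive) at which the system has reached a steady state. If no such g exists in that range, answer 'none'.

Gen 0: 001000000
Gen 1 (rule 22): 011100000
Gen 2 (rule 73): 010101111
Gen 3 (rule 165): 011110110
Gen 4 (rule 54): 100001001
Gen 5 (rule 22): 110011111
Gen 6 (rule 73): 110010001
Gen 7 (rule 165): 000010101
Gen 8 (rule 54): 000111111
Gen 9 (rule 22): 001000000
Gen 10 (rule 73): 100011111
Gen 11 (rule 165): 101001110
Gen 12 (rule 54): 111110001
Gen 13 (rule 22): 000001011
Gen 14 (rule 73): 111100011
Gen 15 (rule 165): 011001000
Gen 16 (rule 54): 100111100

Answer: none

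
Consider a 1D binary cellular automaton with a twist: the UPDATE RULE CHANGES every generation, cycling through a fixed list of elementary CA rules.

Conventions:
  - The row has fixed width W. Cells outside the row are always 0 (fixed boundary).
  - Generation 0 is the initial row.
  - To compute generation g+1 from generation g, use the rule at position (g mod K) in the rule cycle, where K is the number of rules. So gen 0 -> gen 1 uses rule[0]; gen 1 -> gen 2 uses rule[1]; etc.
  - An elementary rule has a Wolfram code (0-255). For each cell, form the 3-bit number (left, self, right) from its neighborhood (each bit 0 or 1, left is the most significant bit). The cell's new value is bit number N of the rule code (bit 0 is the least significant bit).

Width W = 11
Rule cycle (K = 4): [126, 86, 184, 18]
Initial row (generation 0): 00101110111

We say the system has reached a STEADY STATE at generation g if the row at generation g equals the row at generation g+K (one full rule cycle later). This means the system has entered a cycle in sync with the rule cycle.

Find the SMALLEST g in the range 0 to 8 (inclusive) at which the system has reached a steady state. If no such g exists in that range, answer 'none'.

Answer: 7

Derivation:
Gen 0: 00101110111
Gen 1 (rule 126): 01111011101
Gen 2 (rule 86): 10001000101
Gen 3 (rule 184): 01000100010
Gen 4 (rule 18): 10101010101
Gen 5 (rule 126): 11111111111
Gen 6 (rule 86): 00000000001
Gen 7 (rule 184): 00000000000
Gen 8 (rule 18): 00000000000
Gen 9 (rule 126): 00000000000
Gen 10 (rule 86): 00000000000
Gen 11 (rule 184): 00000000000
Gen 12 (rule 18): 00000000000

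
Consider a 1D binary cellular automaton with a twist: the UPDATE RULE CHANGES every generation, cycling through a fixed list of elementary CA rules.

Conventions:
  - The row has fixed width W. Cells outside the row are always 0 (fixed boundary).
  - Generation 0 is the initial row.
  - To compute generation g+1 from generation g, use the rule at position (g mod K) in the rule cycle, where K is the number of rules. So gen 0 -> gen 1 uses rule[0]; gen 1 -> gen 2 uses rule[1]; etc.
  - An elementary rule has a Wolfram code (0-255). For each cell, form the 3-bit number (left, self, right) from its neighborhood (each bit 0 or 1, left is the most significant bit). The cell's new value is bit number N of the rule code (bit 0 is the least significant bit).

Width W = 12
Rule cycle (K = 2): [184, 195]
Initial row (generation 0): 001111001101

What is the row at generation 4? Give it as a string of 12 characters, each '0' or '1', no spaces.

Gen 0: 001111001101
Gen 1 (rule 184): 001110101010
Gen 2 (rule 195): 110110000000
Gen 3 (rule 184): 101101000000
Gen 4 (rule 195): 000100011111

Answer: 000100011111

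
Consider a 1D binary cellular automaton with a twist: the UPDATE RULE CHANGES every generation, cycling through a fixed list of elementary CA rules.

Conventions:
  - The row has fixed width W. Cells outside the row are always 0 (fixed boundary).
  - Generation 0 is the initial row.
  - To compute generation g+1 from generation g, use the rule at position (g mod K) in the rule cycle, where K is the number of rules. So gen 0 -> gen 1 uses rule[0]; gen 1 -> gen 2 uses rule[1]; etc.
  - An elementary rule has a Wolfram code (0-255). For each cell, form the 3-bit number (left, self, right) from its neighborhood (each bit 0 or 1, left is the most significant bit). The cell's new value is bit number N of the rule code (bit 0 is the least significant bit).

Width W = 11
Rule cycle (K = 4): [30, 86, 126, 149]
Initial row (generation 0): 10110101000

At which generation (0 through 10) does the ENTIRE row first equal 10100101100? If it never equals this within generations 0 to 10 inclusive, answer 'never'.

Gen 0: 10110101000
Gen 1 (rule 30): 10100101100
Gen 2 (rule 86): 10111100110
Gen 3 (rule 126): 11100111111
Gen 4 (rule 149): 01010011110
Gen 5 (rule 30): 11011110001
Gen 6 (rule 86): 01000011011
Gen 7 (rule 126): 11100111111
Gen 8 (rule 149): 01010011110
Gen 9 (rule 30): 11011110001
Gen 10 (rule 86): 01000011011

Answer: 1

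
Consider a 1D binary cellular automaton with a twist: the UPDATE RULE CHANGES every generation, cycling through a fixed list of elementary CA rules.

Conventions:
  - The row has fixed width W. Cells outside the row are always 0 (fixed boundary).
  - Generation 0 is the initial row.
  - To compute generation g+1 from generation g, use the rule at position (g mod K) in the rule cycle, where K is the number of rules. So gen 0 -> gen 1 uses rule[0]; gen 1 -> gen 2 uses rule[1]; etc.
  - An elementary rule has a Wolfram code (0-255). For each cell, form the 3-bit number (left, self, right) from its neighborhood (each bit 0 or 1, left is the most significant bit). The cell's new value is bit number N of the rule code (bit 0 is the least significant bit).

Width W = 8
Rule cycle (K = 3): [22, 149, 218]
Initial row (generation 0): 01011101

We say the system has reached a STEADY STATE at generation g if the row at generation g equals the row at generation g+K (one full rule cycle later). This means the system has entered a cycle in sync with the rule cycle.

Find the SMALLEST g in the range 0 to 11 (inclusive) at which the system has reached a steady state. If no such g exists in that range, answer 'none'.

Gen 0: 01011101
Gen 1 (rule 22): 11000001
Gen 2 (rule 149): 00111101
Gen 3 (rule 218): 01111100
Gen 4 (rule 22): 10000010
Gen 5 (rule 149): 11111011
Gen 6 (rule 218): 11111011
Gen 7 (rule 22): 00000000
Gen 8 (rule 149): 11111111
Gen 9 (rule 218): 11111111
Gen 10 (rule 22): 00000000
Gen 11 (rule 149): 11111111
Gen 12 (rule 218): 11111111
Gen 13 (rule 22): 00000000
Gen 14 (rule 149): 11111111

Answer: 7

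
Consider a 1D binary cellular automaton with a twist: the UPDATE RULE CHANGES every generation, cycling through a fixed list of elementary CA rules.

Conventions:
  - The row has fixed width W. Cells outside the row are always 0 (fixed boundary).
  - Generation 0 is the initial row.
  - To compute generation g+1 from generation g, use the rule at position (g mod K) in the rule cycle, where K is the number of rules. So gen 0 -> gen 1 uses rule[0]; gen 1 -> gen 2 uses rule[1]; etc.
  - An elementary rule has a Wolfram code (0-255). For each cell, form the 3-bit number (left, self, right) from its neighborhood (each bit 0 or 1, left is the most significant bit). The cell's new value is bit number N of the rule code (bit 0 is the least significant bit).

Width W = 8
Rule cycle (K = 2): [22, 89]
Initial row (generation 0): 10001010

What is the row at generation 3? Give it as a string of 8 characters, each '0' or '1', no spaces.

Answer: 00000000

Derivation:
Gen 0: 10001010
Gen 1 (rule 22): 11011011
Gen 2 (rule 89): 11011011
Gen 3 (rule 22): 00000000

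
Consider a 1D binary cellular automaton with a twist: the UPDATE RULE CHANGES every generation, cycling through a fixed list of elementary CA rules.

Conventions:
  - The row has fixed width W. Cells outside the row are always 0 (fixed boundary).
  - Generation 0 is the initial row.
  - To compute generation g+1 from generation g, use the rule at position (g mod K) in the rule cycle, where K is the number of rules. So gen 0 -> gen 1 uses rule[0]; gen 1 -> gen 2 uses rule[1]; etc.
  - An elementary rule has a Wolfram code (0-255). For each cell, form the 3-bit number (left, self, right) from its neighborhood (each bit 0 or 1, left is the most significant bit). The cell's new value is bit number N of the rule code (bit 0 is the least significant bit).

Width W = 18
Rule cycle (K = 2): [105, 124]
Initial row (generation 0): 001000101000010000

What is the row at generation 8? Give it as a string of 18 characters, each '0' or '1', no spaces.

Gen 0: 001000101000010000
Gen 1 (rule 105): 100010010011000111
Gen 2 (rule 124): 110011011011100101
Gen 3 (rule 105): 110011111110100010
Gen 4 (rule 124): 111010000011110011
Gen 5 (rule 105): 101100111010010011
Gen 6 (rule 124): 111110101111011011
Gen 7 (rule 105): 100011011001111111
Gen 8 (rule 124): 110011111101000001

Answer: 110011111101000001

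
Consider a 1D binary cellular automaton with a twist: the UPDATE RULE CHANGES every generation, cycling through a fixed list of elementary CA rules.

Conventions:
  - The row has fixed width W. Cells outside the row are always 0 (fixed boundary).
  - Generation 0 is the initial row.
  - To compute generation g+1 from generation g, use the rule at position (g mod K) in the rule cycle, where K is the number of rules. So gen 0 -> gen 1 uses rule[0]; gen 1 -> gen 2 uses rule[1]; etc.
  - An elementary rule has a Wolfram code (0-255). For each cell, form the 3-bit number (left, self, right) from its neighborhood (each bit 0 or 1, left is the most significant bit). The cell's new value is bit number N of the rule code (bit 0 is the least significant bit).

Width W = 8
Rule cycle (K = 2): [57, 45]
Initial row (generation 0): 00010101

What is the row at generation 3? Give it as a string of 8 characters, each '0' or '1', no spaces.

Gen 0: 00010101
Gen 1 (rule 57): 11001010
Gen 2 (rule 45): 10001110
Gen 3 (rule 57): 01101001

Answer: 01101001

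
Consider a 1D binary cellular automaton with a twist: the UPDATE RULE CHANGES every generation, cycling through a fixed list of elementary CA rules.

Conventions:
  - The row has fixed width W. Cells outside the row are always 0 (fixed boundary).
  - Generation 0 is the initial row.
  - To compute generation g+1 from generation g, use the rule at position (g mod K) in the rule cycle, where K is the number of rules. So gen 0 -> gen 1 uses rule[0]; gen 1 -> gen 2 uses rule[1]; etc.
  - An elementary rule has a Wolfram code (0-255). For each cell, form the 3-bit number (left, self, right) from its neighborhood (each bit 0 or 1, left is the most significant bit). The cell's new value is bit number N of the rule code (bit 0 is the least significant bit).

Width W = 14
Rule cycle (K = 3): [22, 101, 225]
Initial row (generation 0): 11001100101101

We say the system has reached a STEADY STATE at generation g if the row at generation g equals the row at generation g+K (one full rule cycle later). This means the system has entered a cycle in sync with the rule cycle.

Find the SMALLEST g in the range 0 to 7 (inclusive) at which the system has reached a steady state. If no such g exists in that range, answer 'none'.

Answer: none

Derivation:
Gen 0: 11001100101101
Gen 1 (rule 22): 00110011100001
Gen 2 (rule 101): 10010000101101
Gen 3 (rule 225): 00000110010110
Gen 4 (rule 22): 00001001110001
Gen 5 (rule 101): 11101000010101
Gen 6 (rule 225): 01110011001010
Gen 7 (rule 22): 10001100111011
Gen 8 (rule 101): 10100100001101
Gen 9 (rule 225): 01000001100110
Gen 10 (rule 22): 11100010011001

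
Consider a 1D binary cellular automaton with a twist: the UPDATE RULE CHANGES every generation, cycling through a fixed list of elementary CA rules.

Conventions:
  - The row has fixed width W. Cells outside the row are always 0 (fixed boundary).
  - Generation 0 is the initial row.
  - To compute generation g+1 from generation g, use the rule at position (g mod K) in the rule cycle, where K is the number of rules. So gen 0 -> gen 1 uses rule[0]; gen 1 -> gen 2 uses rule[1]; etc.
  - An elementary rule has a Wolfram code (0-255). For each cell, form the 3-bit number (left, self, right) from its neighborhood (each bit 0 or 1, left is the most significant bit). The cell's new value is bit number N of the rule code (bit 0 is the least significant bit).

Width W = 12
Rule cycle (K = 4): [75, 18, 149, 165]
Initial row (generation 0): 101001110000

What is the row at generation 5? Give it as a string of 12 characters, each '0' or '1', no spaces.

Gen 0: 101001110000
Gen 1 (rule 75): 000011010111
Gen 2 (rule 18): 000100000000
Gen 3 (rule 149): 110111111111
Gen 4 (rule 165): 001011111110
Gen 5 (rule 75): 110010000010

Answer: 110010000010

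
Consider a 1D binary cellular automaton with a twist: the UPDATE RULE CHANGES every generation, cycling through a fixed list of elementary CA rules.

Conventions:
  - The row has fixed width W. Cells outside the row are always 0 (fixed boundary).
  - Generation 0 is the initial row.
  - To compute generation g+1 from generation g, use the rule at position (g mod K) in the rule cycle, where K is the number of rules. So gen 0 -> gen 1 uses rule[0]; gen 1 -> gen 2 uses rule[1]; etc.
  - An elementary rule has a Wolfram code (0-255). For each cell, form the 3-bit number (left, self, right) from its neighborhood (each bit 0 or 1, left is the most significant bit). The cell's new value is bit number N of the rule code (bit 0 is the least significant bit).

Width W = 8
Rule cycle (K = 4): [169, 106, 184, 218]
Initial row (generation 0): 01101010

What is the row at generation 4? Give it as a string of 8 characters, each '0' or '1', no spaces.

Gen 0: 01101010
Gen 1 (rule 169): 01010100
Gen 2 (rule 106): 10101000
Gen 3 (rule 184): 01010100
Gen 4 (rule 218): 10000010

Answer: 10000010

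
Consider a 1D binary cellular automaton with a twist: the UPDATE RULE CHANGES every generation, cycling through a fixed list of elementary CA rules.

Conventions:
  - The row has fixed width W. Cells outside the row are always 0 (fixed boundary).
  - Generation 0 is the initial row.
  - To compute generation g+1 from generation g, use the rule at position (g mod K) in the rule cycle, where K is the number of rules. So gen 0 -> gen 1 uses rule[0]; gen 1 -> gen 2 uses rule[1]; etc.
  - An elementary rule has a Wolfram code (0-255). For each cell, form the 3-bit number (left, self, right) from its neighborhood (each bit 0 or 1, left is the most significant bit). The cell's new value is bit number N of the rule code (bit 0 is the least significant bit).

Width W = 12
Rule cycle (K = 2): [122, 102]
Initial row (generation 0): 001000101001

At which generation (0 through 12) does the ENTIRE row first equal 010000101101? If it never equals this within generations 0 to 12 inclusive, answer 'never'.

Gen 0: 001000101001
Gen 1 (rule 122): 010101010110
Gen 2 (rule 102): 111111111010
Gen 3 (rule 122): 100000001101
Gen 4 (rule 102): 100000010111
Gen 5 (rule 122): 010000101101
Gen 6 (rule 102): 110001110111
Gen 7 (rule 122): 111011011101
Gen 8 (rule 102): 001101100111
Gen 9 (rule 122): 011111111101
Gen 10 (rule 102): 100000000111
Gen 11 (rule 122): 010000001101
Gen 12 (rule 102): 110000010111

Answer: 5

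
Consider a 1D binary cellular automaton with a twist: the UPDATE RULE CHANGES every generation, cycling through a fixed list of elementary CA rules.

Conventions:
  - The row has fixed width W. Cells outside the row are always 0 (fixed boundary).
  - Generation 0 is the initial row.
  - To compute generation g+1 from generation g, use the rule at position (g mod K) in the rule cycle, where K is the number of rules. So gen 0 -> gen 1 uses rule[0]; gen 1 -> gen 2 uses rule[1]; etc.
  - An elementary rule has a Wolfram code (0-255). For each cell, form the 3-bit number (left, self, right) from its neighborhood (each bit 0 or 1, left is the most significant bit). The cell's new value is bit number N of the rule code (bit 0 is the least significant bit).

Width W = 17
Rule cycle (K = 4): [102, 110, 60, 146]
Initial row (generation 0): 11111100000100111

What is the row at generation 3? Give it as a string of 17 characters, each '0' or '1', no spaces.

Answer: 00001010010000110

Derivation:
Gen 0: 11111100000100111
Gen 1 (rule 102): 00000100001101001
Gen 2 (rule 110): 00001100011111011
Gen 3 (rule 60): 00001010010000110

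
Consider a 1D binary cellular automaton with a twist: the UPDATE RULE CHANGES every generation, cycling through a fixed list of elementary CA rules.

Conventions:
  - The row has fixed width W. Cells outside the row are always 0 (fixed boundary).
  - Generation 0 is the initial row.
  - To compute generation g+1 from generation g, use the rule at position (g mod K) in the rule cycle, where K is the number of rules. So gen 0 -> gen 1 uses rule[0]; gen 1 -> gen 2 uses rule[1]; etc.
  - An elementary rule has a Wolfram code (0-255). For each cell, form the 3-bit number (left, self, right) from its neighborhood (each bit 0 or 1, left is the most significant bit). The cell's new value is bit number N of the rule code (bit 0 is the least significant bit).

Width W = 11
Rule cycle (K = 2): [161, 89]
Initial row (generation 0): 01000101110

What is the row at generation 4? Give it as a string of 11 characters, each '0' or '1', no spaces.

Answer: 11111011111

Derivation:
Gen 0: 01000101110
Gen 1 (rule 161): 00010010100
Gen 2 (rule 89): 11001000011
Gen 3 (rule 161): 00000011000
Gen 4 (rule 89): 11111011111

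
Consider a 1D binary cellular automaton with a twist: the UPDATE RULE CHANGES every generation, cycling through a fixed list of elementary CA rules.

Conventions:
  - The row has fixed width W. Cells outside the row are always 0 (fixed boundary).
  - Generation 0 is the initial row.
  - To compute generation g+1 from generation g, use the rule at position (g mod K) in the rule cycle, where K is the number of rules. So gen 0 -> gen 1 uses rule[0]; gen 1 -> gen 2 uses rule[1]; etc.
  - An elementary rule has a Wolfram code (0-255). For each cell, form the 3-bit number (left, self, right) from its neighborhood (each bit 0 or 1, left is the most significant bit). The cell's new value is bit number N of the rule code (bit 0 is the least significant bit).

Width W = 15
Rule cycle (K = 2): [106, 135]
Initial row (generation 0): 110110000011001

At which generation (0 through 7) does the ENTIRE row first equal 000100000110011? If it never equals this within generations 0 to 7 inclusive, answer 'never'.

Answer: never

Derivation:
Gen 0: 110110000011001
Gen 1 (rule 106): 111110000111010
Gen 2 (rule 135): 011100111010010
Gen 3 (rule 106): 110101101100100
Gen 4 (rule 135): 000100000001101
Gen 5 (rule 106): 001000000011110
Gen 6 (rule 135): 111011111101100
Gen 7 (rule 106): 101110000111100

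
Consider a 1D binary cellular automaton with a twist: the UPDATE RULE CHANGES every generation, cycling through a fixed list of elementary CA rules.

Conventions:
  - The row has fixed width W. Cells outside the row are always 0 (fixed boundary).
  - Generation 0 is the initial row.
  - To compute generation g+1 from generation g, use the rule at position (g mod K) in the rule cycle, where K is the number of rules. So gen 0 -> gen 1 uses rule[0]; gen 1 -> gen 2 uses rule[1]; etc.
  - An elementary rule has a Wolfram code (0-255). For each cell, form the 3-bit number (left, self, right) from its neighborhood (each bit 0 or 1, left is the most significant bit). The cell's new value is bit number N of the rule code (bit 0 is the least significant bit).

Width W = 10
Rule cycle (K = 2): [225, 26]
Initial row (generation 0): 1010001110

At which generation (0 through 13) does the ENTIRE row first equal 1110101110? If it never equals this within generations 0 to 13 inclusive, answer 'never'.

Answer: never

Derivation:
Gen 0: 1010001110
Gen 1 (rule 225): 0100100110
Gen 2 (rule 26): 1011011101
Gen 3 (rule 225): 0101101110
Gen 4 (rule 26): 1001001001
Gen 5 (rule 225): 0000000000
Gen 6 (rule 26): 0000000000
Gen 7 (rule 225): 1111111111
Gen 8 (rule 26): 1000000000
Gen 9 (rule 225): 0011111111
Gen 10 (rule 26): 0110000000
Gen 11 (rule 225): 0010111111
Gen 12 (rule 26): 0100100000
Gen 13 (rule 225): 0000001111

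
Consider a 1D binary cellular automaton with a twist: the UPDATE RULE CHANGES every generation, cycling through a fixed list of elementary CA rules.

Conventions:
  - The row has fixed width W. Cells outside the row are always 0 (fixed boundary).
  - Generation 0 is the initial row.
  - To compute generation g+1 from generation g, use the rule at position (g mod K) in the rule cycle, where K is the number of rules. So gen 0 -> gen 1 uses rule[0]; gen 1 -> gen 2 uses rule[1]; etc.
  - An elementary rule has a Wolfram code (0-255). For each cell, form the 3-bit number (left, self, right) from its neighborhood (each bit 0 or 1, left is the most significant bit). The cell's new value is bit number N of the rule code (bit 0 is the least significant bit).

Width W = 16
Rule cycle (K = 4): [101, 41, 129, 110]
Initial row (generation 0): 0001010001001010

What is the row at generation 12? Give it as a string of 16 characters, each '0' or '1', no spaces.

Gen 0: 0001010001001010
Gen 1 (rule 101): 1101110101001110
Gen 2 (rule 41): 1011001010001000
Gen 3 (rule 129): 0000000000100011
Gen 4 (rule 110): 0000000001100111
Gen 5 (rule 101): 1111111100100001
Gen 6 (rule 41): 1000000000001100
Gen 7 (rule 129): 0011111111100001
Gen 8 (rule 110): 0110000000100011
Gen 9 (rule 101): 0010111110101001
Gen 10 (rule 41): 1001100001010000
Gen 11 (rule 129): 0000001100000111
Gen 12 (rule 110): 0000011100001101

Answer: 0000011100001101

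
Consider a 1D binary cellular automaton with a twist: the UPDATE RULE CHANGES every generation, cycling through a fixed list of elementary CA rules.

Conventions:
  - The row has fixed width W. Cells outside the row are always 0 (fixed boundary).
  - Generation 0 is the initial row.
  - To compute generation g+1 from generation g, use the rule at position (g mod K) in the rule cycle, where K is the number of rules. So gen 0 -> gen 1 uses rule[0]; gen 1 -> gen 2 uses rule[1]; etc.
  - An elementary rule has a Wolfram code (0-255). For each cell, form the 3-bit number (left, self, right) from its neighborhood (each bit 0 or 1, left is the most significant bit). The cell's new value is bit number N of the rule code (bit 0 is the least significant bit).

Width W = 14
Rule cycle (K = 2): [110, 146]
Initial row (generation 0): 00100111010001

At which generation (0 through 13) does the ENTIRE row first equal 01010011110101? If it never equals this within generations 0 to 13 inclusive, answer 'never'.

Gen 0: 00100111010001
Gen 1 (rule 110): 01101101110011
Gen 2 (rule 146): 10000000101100
Gen 3 (rule 110): 10000001111100
Gen 4 (rule 146): 01000010111010
Gen 5 (rule 110): 11000111101110
Gen 6 (rule 146): 00101011000101
Gen 7 (rule 110): 01111111001111
Gen 8 (rule 146): 10111110110110
Gen 9 (rule 110): 11100011111110
Gen 10 (rule 146): 01010101111101
Gen 11 (rule 110): 11111111000111
Gen 12 (rule 146): 01111110101010
Gen 13 (rule 110): 11000011111110

Answer: never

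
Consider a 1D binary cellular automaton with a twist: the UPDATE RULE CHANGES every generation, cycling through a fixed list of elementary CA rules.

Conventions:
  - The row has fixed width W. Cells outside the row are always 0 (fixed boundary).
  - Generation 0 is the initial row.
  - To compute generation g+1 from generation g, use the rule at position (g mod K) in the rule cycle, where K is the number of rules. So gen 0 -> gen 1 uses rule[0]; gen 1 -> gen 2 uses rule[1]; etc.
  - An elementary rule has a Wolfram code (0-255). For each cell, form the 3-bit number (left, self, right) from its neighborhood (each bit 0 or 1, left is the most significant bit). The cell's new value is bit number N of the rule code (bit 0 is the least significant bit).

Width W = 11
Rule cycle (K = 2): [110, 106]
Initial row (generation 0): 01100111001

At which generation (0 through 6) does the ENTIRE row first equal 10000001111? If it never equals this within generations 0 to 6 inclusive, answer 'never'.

Gen 0: 01100111001
Gen 1 (rule 110): 11101101011
Gen 2 (rule 106): 10111110111
Gen 3 (rule 110): 11100011101
Gen 4 (rule 106): 10100110110
Gen 5 (rule 110): 11101111110
Gen 6 (rule 106): 10111000010

Answer: never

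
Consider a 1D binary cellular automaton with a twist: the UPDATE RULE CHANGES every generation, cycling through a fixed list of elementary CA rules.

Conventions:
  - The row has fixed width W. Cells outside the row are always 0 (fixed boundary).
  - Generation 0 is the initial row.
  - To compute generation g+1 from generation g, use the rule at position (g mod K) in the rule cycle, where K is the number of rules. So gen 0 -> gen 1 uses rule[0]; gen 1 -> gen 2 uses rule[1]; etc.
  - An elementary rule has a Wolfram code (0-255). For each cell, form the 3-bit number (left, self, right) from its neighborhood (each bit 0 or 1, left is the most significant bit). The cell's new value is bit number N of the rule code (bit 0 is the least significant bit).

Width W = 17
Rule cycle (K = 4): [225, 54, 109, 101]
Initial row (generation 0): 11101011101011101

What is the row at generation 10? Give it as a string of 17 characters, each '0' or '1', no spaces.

Answer: 11100000000000010

Derivation:
Gen 0: 11101011101011101
Gen 1 (rule 225): 01110101110101110
Gen 2 (rule 54): 10001110001110001
Gen 3 (rule 109): 10101010101010101
Gen 4 (rule 101): 11111111111111111
Gen 5 (rule 225): 01111111111111111
Gen 6 (rule 54): 10000000000000000
Gen 7 (rule 109): 10111111111111111
Gen 8 (rule 101): 11000000000000001
Gen 9 (rule 225): 01011111111111100
Gen 10 (rule 54): 11100000000000010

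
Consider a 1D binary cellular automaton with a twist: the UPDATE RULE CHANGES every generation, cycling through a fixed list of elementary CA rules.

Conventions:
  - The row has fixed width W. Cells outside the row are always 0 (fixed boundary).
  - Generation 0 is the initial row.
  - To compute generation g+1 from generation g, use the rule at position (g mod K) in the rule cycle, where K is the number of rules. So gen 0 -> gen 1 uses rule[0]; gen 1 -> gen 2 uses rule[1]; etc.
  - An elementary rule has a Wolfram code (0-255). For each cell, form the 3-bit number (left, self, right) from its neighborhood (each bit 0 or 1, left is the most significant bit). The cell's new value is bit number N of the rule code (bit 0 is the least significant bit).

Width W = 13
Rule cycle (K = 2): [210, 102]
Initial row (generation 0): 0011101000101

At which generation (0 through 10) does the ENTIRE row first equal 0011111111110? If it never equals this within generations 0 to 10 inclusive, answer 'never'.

Gen 0: 0011101000101
Gen 1 (rule 210): 0101100101000
Gen 2 (rule 102): 1110101111000
Gen 3 (rule 210): 0110000111100
Gen 4 (rule 102): 1010001000100
Gen 5 (rule 210): 0001010101010
Gen 6 (rule 102): 0011111111110
Gen 7 (rule 210): 0101111111111
Gen 8 (rule 102): 1110000000001
Gen 9 (rule 210): 0111000000010
Gen 10 (rule 102): 1001000000110

Answer: 6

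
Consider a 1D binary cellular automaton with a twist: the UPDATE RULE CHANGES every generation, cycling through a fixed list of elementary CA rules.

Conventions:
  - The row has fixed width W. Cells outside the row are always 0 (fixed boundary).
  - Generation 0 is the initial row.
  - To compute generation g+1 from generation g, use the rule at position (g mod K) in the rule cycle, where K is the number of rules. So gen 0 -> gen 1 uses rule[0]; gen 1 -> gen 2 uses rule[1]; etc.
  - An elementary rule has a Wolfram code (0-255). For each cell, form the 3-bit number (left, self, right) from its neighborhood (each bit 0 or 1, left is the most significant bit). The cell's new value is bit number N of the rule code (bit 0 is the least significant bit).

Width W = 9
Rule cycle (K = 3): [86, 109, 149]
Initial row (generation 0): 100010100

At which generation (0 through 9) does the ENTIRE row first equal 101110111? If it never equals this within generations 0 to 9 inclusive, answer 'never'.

Answer: 5

Derivation:
Gen 0: 100010100
Gen 1 (rule 86): 110110110
Gen 2 (rule 109): 111111110
Gen 3 (rule 149): 011111101
Gen 4 (rule 86): 100000101
Gen 5 (rule 109): 101110111
Gen 6 (rule 149): 100100010
Gen 7 (rule 86): 111110111
Gen 8 (rule 109): 100011101
Gen 9 (rule 149): 111001001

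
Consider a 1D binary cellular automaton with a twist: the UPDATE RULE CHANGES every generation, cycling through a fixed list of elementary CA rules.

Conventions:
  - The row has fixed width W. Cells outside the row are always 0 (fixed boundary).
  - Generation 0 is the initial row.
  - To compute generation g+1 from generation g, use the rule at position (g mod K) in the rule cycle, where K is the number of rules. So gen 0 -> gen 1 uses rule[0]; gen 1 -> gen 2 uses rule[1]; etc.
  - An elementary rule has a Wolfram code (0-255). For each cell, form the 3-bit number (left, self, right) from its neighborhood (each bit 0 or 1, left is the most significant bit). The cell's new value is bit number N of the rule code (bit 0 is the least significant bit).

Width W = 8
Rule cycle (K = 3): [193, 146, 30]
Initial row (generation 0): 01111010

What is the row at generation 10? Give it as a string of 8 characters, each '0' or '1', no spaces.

Gen 0: 01111010
Gen 1 (rule 193): 00111000
Gen 2 (rule 146): 01010100
Gen 3 (rule 30): 11010110
Gen 4 (rule 193): 01000010
Gen 5 (rule 146): 10100101
Gen 6 (rule 30): 10111101
Gen 7 (rule 193): 00011100
Gen 8 (rule 146): 00101010
Gen 9 (rule 30): 01101011
Gen 10 (rule 193): 00100001

Answer: 00100001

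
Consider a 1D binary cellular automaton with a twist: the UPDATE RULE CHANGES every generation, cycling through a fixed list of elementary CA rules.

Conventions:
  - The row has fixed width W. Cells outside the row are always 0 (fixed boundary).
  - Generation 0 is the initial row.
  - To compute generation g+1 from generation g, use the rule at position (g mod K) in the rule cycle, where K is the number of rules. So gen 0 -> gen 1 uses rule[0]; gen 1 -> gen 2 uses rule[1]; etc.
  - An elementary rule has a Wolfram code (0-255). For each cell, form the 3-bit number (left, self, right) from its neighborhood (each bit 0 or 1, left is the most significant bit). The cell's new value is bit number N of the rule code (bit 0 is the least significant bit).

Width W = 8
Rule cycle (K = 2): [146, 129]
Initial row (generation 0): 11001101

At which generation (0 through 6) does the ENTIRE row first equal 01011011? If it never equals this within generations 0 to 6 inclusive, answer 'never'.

Gen 0: 11001101
Gen 1 (rule 146): 00110000
Gen 2 (rule 129): 10000111
Gen 3 (rule 146): 01001010
Gen 4 (rule 129): 00000000
Gen 5 (rule 146): 00000000
Gen 6 (rule 129): 11111111

Answer: never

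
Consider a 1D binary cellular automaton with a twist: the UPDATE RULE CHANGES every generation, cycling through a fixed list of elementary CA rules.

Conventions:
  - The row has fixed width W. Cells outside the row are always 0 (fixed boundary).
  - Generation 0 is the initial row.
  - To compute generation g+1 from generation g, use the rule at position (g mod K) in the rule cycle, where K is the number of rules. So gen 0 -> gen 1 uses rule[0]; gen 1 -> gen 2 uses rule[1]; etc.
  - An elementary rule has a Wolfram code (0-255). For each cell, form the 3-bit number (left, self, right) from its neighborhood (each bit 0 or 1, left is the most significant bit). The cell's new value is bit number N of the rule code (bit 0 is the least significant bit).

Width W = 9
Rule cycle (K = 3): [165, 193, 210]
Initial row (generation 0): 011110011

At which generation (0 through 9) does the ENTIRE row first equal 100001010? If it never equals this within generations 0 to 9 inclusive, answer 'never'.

Gen 0: 011110011
Gen 1 (rule 165): 001100000
Gen 2 (rule 193): 100101111
Gen 3 (rule 210): 011000111
Gen 4 (rule 165): 000010010
Gen 5 (rule 193): 111000000
Gen 6 (rule 210): 011100000
Gen 7 (rule 165): 001001111
Gen 8 (rule 193): 100000111
Gen 9 (rule 210): 010001011

Answer: never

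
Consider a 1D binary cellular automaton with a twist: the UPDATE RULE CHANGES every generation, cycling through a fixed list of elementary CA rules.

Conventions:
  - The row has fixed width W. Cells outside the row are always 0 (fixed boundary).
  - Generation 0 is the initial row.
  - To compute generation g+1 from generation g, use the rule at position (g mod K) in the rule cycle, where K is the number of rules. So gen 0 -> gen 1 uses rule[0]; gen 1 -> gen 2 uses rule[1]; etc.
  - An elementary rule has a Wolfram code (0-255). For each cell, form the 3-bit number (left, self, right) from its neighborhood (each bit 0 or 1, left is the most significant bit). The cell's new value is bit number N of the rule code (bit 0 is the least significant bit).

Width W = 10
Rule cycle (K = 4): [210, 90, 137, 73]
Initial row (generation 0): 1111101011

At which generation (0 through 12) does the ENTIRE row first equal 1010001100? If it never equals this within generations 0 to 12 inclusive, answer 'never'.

Answer: never

Derivation:
Gen 0: 1111101011
Gen 1 (rule 210): 0111100001
Gen 2 (rule 90): 1100110010
Gen 3 (rule 137): 1000100000
Gen 4 (rule 73): 0010001111
Gen 5 (rule 210): 0101010111
Gen 6 (rule 90): 1000000101
Gen 7 (rule 137): 0011110000
Gen 8 (rule 73): 1010010111
Gen 9 (rule 210): 0001100011
Gen 10 (rule 90): 0011110111
Gen 11 (rule 137): 1011100110
Gen 12 (rule 73): 0010100110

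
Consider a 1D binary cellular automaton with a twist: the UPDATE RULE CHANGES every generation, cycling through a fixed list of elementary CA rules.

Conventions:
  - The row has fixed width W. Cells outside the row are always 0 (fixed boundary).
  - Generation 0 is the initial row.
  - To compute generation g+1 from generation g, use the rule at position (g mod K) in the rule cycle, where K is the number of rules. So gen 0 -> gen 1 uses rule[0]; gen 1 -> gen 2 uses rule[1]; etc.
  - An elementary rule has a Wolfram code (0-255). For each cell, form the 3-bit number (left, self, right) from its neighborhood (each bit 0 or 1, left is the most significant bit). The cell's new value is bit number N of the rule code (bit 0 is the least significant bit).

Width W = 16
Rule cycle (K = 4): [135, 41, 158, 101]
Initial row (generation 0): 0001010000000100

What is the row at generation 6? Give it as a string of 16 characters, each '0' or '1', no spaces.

Gen 0: 0001010000000100
Gen 1 (rule 135): 1111010111111101
Gen 2 (rule 41): 1000101100000010
Gen 3 (rule 158): 1101101010000111
Gen 4 (rule 101): 0110111110110001
Gen 5 (rule 135): 1000011100000111
Gen 6 (rule 41): 0011010001110100

Answer: 0011010001110100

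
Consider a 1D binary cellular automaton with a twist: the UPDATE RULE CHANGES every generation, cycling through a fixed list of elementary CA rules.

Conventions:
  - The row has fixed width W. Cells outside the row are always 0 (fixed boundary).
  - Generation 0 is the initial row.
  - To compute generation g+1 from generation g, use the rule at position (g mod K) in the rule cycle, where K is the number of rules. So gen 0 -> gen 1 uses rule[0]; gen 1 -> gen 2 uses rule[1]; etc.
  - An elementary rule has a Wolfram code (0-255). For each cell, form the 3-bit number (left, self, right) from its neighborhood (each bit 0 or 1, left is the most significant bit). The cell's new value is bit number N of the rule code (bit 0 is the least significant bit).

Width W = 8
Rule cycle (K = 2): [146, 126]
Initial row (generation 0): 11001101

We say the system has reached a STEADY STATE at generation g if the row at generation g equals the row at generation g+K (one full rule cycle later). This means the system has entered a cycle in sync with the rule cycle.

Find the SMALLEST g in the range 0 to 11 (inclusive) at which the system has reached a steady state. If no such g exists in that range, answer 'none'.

Answer: none

Derivation:
Gen 0: 11001101
Gen 1 (rule 146): 00110000
Gen 2 (rule 126): 01111000
Gen 3 (rule 146): 10110100
Gen 4 (rule 126): 11111110
Gen 5 (rule 146): 01111101
Gen 6 (rule 126): 11000111
Gen 7 (rule 146): 00101010
Gen 8 (rule 126): 01111111
Gen 9 (rule 146): 10111110
Gen 10 (rule 126): 11100011
Gen 11 (rule 146): 01010100
Gen 12 (rule 126): 11111110
Gen 13 (rule 146): 01111101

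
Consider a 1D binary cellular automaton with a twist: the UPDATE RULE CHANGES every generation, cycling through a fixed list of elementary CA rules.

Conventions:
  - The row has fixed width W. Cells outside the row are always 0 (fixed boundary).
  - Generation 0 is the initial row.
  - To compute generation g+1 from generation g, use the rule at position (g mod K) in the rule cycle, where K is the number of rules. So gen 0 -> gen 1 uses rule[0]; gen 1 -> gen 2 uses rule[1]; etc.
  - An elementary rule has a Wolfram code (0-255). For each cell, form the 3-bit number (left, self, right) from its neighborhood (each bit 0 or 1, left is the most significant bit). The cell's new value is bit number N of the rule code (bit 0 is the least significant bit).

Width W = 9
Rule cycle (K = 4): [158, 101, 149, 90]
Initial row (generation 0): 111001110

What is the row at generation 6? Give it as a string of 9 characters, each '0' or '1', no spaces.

Gen 0: 111001110
Gen 1 (rule 158): 110111101
Gen 2 (rule 101): 011000111
Gen 3 (rule 149): 000110010
Gen 4 (rule 90): 001111101
Gen 5 (rule 158): 011111001
Gen 6 (rule 101): 000001001

Answer: 000001001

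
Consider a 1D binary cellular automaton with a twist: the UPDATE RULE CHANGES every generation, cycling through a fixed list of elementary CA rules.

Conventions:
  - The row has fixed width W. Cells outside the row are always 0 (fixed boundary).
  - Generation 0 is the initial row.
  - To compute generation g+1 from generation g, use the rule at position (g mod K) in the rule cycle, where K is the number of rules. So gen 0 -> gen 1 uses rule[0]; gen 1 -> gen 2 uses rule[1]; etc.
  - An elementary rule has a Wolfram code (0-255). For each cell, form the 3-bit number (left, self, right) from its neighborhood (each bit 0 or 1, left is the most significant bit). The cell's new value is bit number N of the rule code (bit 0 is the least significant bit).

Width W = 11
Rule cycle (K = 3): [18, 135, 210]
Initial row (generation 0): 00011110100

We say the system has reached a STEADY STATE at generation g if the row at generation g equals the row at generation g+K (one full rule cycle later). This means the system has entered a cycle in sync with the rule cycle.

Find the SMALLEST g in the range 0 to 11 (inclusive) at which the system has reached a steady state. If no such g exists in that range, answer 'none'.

Answer: none

Derivation:
Gen 0: 00011110100
Gen 1 (rule 18): 00100000010
Gen 2 (rule 135): 11101111110
Gen 3 (rule 210): 01100111111
Gen 4 (rule 18): 10011000000
Gen 5 (rule 135): 10100011111
Gen 6 (rule 210): 00010101111
Gen 7 (rule 18): 00100000000
Gen 8 (rule 135): 11101111111
Gen 9 (rule 210): 01100111111
Gen 10 (rule 18): 10011000000
Gen 11 (rule 135): 10100011111
Gen 12 (rule 210): 00010101111
Gen 13 (rule 18): 00100000000
Gen 14 (rule 135): 11101111111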